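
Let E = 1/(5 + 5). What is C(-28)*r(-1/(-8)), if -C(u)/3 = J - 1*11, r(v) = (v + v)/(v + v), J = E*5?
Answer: 63/2 ≈ 31.500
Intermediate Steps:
E = ⅒ (E = 1/10 = ⅒ ≈ 0.10000)
J = ½ (J = (⅒)*5 = ½ ≈ 0.50000)
r(v) = 1 (r(v) = (2*v)/((2*v)) = (2*v)*(1/(2*v)) = 1)
C(u) = 63/2 (C(u) = -3*(½ - 1*11) = -3*(½ - 11) = -3*(-21/2) = 63/2)
C(-28)*r(-1/(-8)) = (63/2)*1 = 63/2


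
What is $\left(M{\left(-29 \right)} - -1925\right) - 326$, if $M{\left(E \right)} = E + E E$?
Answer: $2411$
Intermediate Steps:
$M{\left(E \right)} = E + E^{2}$
$\left(M{\left(-29 \right)} - -1925\right) - 326 = \left(- 29 \left(1 - 29\right) - -1925\right) - 326 = \left(\left(-29\right) \left(-28\right) + 1925\right) - 326 = \left(812 + 1925\right) - 326 = 2737 - 326 = 2411$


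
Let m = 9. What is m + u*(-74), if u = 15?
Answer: -1101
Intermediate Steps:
m + u*(-74) = 9 + 15*(-74) = 9 - 1110 = -1101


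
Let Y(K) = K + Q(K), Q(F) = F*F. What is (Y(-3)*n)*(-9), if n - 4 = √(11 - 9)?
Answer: -216 - 54*√2 ≈ -292.37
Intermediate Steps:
Q(F) = F²
Y(K) = K + K²
n = 4 + √2 (n = 4 + √(11 - 9) = 4 + √2 ≈ 5.4142)
(Y(-3)*n)*(-9) = ((-3*(1 - 3))*(4 + √2))*(-9) = ((-3*(-2))*(4 + √2))*(-9) = (6*(4 + √2))*(-9) = (24 + 6*√2)*(-9) = -216 - 54*√2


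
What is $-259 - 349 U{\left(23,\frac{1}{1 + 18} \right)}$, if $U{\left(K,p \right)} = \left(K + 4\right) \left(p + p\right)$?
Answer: $- \frac{23767}{19} \approx -1250.9$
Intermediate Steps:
$U{\left(K,p \right)} = 2 p \left(4 + K\right)$ ($U{\left(K,p \right)} = \left(4 + K\right) 2 p = 2 p \left(4 + K\right)$)
$-259 - 349 U{\left(23,\frac{1}{1 + 18} \right)} = -259 - 349 \frac{2 \left(4 + 23\right)}{1 + 18} = -259 - 349 \cdot 2 \cdot \frac{1}{19} \cdot 27 = -259 - \frac{18846}{19} = - \frac{23767}{19}$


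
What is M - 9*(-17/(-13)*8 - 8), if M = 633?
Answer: 7941/13 ≈ 610.85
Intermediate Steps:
M - 9*(-17/(-13)*8 - 8) = 633 - 9*(-17/(-13)*8 - 8) = 633 - 9*(-17*(-1/13)*8 - 8) = 633 - 9*((17/13)*8 - 8) = 633 - 9*(136/13 - 8) = 633 - 9*32/13 = 633 - 288/13 = 7941/13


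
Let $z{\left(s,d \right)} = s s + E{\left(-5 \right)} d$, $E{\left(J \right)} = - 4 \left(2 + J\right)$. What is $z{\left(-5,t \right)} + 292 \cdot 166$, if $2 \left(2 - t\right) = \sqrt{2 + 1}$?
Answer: $48521 - 6 \sqrt{3} \approx 48511.0$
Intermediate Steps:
$E{\left(J \right)} = -8 - 4 J$
$t = 2 - \frac{\sqrt{3}}{2}$ ($t = 2 - \frac{\sqrt{2 + 1}}{2} = 2 - \frac{\sqrt{3}}{2} \approx 1.134$)
$z{\left(s,d \right)} = s^{2} + 12 d$ ($z{\left(s,d \right)} = s s + \left(-8 - -20\right) d = s^{2} + \left(-8 + 20\right) d = s^{2} + 12 d$)
$z{\left(-5,t \right)} + 292 \cdot 166 = \left(\left(-5\right)^{2} + 12 \left(2 - \frac{\sqrt{3}}{2}\right)\right) + 292 \cdot 166 = \left(25 + \left(24 - 6 \sqrt{3}\right)\right) + 48472 = \left(49 - 6 \sqrt{3}\right) + 48472 = 48521 - 6 \sqrt{3}$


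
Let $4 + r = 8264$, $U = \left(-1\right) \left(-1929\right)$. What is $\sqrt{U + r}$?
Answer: $\sqrt{10189} \approx 100.94$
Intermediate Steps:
$U = 1929$
$r = 8260$ ($r = -4 + 8264 = 8260$)
$\sqrt{U + r} = \sqrt{1929 + 8260} = \sqrt{10189}$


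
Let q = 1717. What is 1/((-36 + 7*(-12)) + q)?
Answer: 1/1597 ≈ 0.00062617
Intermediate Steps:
1/((-36 + 7*(-12)) + q) = 1/((-36 + 7*(-12)) + 1717) = 1/((-36 - 84) + 1717) = 1/(-120 + 1717) = 1/1597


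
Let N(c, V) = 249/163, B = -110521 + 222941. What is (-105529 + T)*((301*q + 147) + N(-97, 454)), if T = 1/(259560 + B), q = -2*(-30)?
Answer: -11650749003281781/6063274 ≈ -1.9215e+9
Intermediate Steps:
B = 112420
q = 60
N(c, V) = 249/163 (N(c, V) = 249*(1/163) = 249/163)
T = 1/371980 (T = 1/(259560 + 112420) = 1/371980 ≈ 2.6883e-6)
(-105529 + T)*((301*q + 147) + N(-97, 454)) = (-105529 + 1/371980)*((301*60 + 147) + 249/163) = -39254677419*((18060 + 147) + 249/163)/371980 = -39254677419*(18207 + 249/163)/371980 = -39254677419/371980*2967990/163 = -11650749003281781/6063274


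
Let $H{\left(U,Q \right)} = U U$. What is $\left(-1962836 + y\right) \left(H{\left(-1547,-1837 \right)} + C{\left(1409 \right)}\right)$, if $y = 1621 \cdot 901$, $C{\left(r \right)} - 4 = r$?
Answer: $-1202854549930$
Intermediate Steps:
$C{\left(r \right)} = 4 + r$
$H{\left(U,Q \right)} = U^{2}$
$y = 1460521$
$\left(-1962836 + y\right) \left(H{\left(-1547,-1837 \right)} + C{\left(1409 \right)}\right) = \left(-1962836 + 1460521\right) \left(\left(-1547\right)^{2} + \left(4 + 1409\right)\right) = - 502315 \left(2393209 + 1413\right) = \left(-502315\right) 2394622 = -1202854549930$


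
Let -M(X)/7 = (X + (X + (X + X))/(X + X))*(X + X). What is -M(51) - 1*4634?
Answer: 32851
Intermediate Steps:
M(X) = -14*X*(3/2 + X) (M(X) = -7*(X + (X + (X + X))/(X + X))*(X + X) = -7*(X + (X + 2*X)/((2*X)))*2*X = -7*(X + (3*X)*(1/(2*X)))*2*X = -7*(X + 3/2)*2*X = -7*(3/2 + X)*2*X = -14*X*(3/2 + X))
-M(51) - 1*4634 = -(-7)*51*(3 + 2*51) - 1*4634 = -(-7)*51*(3 + 102) - 4634 = -(-7)*51*105 - 4634 = -1*(-37485) - 4634 = 37485 - 4634 = 32851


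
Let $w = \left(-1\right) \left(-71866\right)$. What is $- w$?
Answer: $-71866$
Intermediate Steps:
$w = 71866$
$- w = \left(-1\right) 71866 = -71866$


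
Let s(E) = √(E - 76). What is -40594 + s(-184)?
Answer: -40594 + 2*I*√65 ≈ -40594.0 + 16.125*I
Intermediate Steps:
s(E) = √(-76 + E)
-40594 + s(-184) = -40594 + √(-76 - 184) = -40594 + √(-260) = -40594 + 2*I*√65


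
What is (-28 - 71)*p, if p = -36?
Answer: 3564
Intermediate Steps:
(-28 - 71)*p = (-28 - 71)*(-36) = -99*(-36) = 3564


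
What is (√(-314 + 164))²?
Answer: -150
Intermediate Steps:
(√(-314 + 164))² = (√(-150))² = (5*I*√6)² = -150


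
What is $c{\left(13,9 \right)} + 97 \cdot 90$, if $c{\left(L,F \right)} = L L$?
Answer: $8899$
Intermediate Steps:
$c{\left(L,F \right)} = L^{2}$
$c{\left(13,9 \right)} + 97 \cdot 90 = 13^{2} + 97 \cdot 90 = 169 + 8730 = 8899$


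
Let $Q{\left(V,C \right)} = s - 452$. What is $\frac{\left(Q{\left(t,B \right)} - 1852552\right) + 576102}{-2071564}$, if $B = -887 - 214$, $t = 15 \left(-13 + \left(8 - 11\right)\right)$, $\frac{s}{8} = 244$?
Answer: $\frac{637475}{1035782} \approx 0.61545$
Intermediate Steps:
$s = 1952$ ($s = 8 \cdot 244 = 1952$)
$t = -240$ ($t = 15 \left(-13 + \left(8 - 11\right)\right) = 15 \left(-13 - 3\right) = 15 \left(-16\right) = -240$)
$B = -1101$ ($B = -887 - 214 = -1101$)
$Q{\left(V,C \right)} = 1500$ ($Q{\left(V,C \right)} = 1952 - 452 = 1500$)
$\frac{\left(Q{\left(t,B \right)} - 1852552\right) + 576102}{-2071564} = \frac{\left(1500 - 1852552\right) + 576102}{-2071564} = \left(-1851052 + 576102\right) \left(- \frac{1}{2071564}\right) = \left(-1274950\right) \left(- \frac{1}{2071564}\right) = \frac{637475}{1035782}$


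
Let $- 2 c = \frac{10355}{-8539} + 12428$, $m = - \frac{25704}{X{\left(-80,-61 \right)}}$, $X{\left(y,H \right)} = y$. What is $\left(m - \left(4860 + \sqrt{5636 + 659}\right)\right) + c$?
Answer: $- \frac{459060639}{42695} - \sqrt{6295} \approx -10831.0$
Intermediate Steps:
$m = \frac{3213}{10}$ ($m = - \frac{25704}{-80} = \left(-25704\right) \left(- \frac{1}{80}\right) = \frac{3213}{10} \approx 321.3$)
$c = - \frac{106112337}{17078}$ ($c = - \frac{\frac{10355}{-8539} + 12428}{2} = - \frac{10355 \left(- \frac{1}{8539}\right) + 12428}{2} = - \frac{- \frac{10355}{8539} + 12428}{2} = \left(- \frac{1}{2}\right) \frac{106112337}{8539} = - \frac{106112337}{17078} \approx -6213.4$)
$\left(m - \left(4860 + \sqrt{5636 + 659}\right)\right) + c = \left(\frac{3213}{10} - \left(4860 + \sqrt{5636 + 659}\right)\right) - \frac{106112337}{17078} = \left(\frac{3213}{10} - \left(4860 + \sqrt{6295}\right)\right) - \frac{106112337}{17078} = \left(- \frac{45387}{10} - \sqrt{6295}\right) - \frac{106112337}{17078} = - \frac{459060639}{42695} - \sqrt{6295}$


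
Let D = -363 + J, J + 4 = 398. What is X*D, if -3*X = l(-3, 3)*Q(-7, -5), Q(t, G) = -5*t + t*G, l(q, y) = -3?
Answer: 2170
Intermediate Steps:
J = 394 (J = -4 + 398 = 394)
Q(t, G) = -5*t + G*t
X = 70 (X = -(-1)*(-7*(-5 - 5)) = -(-1)*(-7*(-10)) = -(-1)*70 = -⅓*(-210) = 70)
D = 31 (D = -363 + 394 = 31)
X*D = 70*31 = 2170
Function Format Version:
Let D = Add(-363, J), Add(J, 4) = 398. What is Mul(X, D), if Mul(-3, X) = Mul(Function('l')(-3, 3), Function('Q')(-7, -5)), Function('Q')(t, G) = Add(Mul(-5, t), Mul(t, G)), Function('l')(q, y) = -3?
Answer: 2170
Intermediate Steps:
J = 394 (J = Add(-4, 398) = 394)
Function('Q')(t, G) = Add(Mul(-5, t), Mul(G, t))
X = 70 (X = Mul(Rational(-1, 3), Mul(-3, Mul(-7, Add(-5, -5)))) = Mul(Rational(-1, 3), Mul(-3, Mul(-7, -10))) = Mul(Rational(-1, 3), Mul(-3, 70)) = Mul(Rational(-1, 3), -210) = 70)
D = 31 (D = Add(-363, 394) = 31)
Mul(X, D) = Mul(70, 31) = 2170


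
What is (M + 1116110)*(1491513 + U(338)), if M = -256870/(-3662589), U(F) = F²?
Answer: 6564097711700804620/3662589 ≈ 1.7922e+12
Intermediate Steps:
M = 256870/3662589 (M = -256870*(-1/3662589) = 256870/3662589 ≈ 0.070133)
(M + 1116110)*(1491513 + U(338)) = (256870/3662589 + 1116110)*(1491513 + 338²) = 4087852465660*(1491513 + 114244)/3662589 = (4087852465660/3662589)*1605757 = 6564097711700804620/3662589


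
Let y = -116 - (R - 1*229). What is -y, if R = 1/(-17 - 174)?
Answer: -21584/191 ≈ -113.01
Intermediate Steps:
R = -1/191 (R = 1/(-191) = -1/191 ≈ -0.0052356)
y = 21584/191 (y = -116 - (-1/191 - 1*229) = -116 - (-1/191 - 229) = -116 - 1*(-43740/191) = -116 + 43740/191 = 21584/191 ≈ 113.01)
-y = -1*21584/191 = -21584/191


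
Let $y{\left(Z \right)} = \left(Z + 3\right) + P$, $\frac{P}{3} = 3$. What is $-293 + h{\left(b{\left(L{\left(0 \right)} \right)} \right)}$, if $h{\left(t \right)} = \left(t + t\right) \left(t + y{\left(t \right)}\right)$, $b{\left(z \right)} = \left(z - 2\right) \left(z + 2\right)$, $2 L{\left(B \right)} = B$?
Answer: $-325$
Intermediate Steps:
$P = 9$ ($P = 3 \cdot 3 = 9$)
$y{\left(Z \right)} = 12 + Z$ ($y{\left(Z \right)} = \left(Z + 3\right) + 9 = \left(3 + Z\right) + 9 = 12 + Z$)
$L{\left(B \right)} = \frac{B}{2}$
$b{\left(z \right)} = \left(-2 + z\right) \left(2 + z\right)$
$h{\left(t \right)} = 2 t \left(12 + 2 t\right)$ ($h{\left(t \right)} = \left(t + t\right) \left(t + \left(12 + t\right)\right) = 2 t \left(12 + 2 t\right)$)
$-293 + h{\left(b{\left(L{\left(0 \right)} \right)} \right)} = -293 + 4 \left(-4 + \left(\frac{1}{2} \cdot 0\right)^{2}\right) \left(6 - \left(4 - \left(\frac{1}{2} \cdot 0\right)^{2}\right)\right) = -293 + 4 \left(-4 + 0^{2}\right) \left(6 - \left(4 - 0^{2}\right)\right) = -293 + 4 \left(-4 + 0\right) \left(6 + \left(-4 + 0\right)\right) = -293 + 4 \left(-4\right) \left(6 - 4\right) = -293 + 4 \left(-4\right) 2 = -293 - 32 = -325$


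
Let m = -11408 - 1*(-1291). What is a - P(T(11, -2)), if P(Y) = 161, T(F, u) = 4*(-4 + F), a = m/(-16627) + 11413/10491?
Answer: -2137534583/13417989 ≈ -159.30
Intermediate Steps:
m = -10117 (m = -11408 + 1291 = -10117)
a = 22761646/13417989 (a = -10117/(-16627) + 11413/10491 = -10117*(-1/16627) + 11413*(1/10491) = 10117/16627 + 11413/10491 = 22761646/13417989 ≈ 1.6964)
T(F, u) = -16 + 4*F
a - P(T(11, -2)) = 22761646/13417989 - 1*161 = 22761646/13417989 - 161 = -2137534583/13417989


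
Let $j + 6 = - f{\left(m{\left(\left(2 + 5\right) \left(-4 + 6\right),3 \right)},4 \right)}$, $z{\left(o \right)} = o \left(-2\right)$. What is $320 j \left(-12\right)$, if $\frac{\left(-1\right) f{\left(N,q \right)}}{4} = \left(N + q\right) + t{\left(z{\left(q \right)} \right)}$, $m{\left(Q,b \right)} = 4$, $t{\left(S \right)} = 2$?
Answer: $-130560$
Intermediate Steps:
$z{\left(o \right)} = - 2 o$
$f{\left(N,q \right)} = -8 - 4 N - 4 q$ ($f{\left(N,q \right)} = - 4 \left(\left(N + q\right) + 2\right) = - 4 \left(2 + N + q\right) = -8 - 4 N - 4 q$)
$j = 34$ ($j = -6 - \left(-8 - 16 - 16\right) = -6 - -40 = -6 + 40 = 34$)
$320 j \left(-12\right) = 320 \cdot 34 \left(-12\right) = 320 \left(-408\right) = -130560$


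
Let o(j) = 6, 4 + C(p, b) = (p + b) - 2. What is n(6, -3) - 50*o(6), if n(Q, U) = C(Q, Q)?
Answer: -294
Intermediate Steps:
C(p, b) = -6 + b + p (C(p, b) = -4 + ((p + b) - 2) = -4 + ((b + p) - 2) = -4 + (-2 + b + p) = -6 + b + p)
n(Q, U) = -6 + 2*Q (n(Q, U) = -6 + Q + Q = -6 + 2*Q)
n(6, -3) - 50*o(6) = (-6 + 2*6) - 50*6 = (-6 + 12) - 300 = 6 - 300 = -294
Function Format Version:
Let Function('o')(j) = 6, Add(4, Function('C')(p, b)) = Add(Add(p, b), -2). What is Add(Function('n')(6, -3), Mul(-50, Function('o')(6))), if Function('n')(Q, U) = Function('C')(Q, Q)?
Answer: -294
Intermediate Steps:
Function('C')(p, b) = Add(-6, b, p) (Function('C')(p, b) = Add(-4, Add(Add(p, b), -2)) = Add(-4, Add(Add(b, p), -2)) = Add(-4, Add(-2, b, p)) = Add(-6, b, p))
Function('n')(Q, U) = Add(-6, Mul(2, Q)) (Function('n')(Q, U) = Add(-6, Q, Q) = Add(-6, Mul(2, Q)))
Add(Function('n')(6, -3), Mul(-50, Function('o')(6))) = Add(Add(-6, Mul(2, 6)), Mul(-50, 6)) = Add(Add(-6, 12), -300) = Add(6, -300) = -294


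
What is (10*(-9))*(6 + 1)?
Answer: -630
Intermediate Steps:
(10*(-9))*(6 + 1) = -90*7 = -630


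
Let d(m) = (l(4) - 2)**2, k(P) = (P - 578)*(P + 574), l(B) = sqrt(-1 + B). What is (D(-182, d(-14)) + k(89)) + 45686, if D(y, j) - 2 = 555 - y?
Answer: -277782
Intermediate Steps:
k(P) = (-578 + P)*(574 + P)
d(m) = (-2 + sqrt(3))**2 (d(m) = (sqrt(-1 + 4) - 2)**2 = (sqrt(3) - 2)**2 = (-2 + sqrt(3))**2)
D(y, j) = 557 - y (D(y, j) = 2 + (555 - y) = 557 - y)
(D(-182, d(-14)) + k(89)) + 45686 = ((557 - 1*(-182)) + (-331772 + 89**2 - 4*89)) + 45686 = ((557 + 182) + (-331772 + 7921 - 356)) + 45686 = (739 - 324207) + 45686 = -323468 + 45686 = -277782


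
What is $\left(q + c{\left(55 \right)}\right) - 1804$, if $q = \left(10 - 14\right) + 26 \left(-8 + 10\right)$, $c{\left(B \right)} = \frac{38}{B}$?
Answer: $- \frac{96542}{55} \approx -1755.3$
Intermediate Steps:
$q = 48$ ($q = -4 + 26 \cdot 2 = -4 + 52 = 48$)
$\left(q + c{\left(55 \right)}\right) - 1804 = \left(48 + \frac{38}{55}\right) - 1804 = \frac{2678}{55} - 1804 = - \frac{96542}{55}$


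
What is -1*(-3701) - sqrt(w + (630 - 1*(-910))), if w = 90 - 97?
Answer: 3701 - sqrt(1533) ≈ 3661.8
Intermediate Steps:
w = -7
-1*(-3701) - sqrt(w + (630 - 1*(-910))) = -1*(-3701) - sqrt(-7 + (630 - 1*(-910))) = 3701 - sqrt(-7 + (630 + 910)) = 3701 - sqrt(-7 + 1540) = 3701 - sqrt(1533)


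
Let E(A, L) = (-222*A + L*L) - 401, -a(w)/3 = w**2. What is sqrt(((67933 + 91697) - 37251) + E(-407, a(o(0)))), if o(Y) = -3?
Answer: sqrt(213061) ≈ 461.59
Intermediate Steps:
a(w) = -3*w**2
E(A, L) = -401 + L**2 - 222*A (E(A, L) = (-222*A + L**2) - 401 = (L**2 - 222*A) - 401 = -401 + L**2 - 222*A)
sqrt(((67933 + 91697) - 37251) + E(-407, a(o(0)))) = sqrt(((67933 + 91697) - 37251) + (-401 + (-3*(-3)**2)**2 - 222*(-407))) = sqrt((159630 - 37251) + (-401 + (-3*9)**2 + 90354)) = sqrt(122379 + (-401 + (-27)**2 + 90354)) = sqrt(122379 + (-401 + 729 + 90354)) = sqrt(122379 + 90682) = sqrt(213061)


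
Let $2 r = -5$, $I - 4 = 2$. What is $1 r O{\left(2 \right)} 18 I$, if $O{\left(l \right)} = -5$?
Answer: $1350$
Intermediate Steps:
$I = 6$ ($I = 4 + 2 = 6$)
$r = - \frac{5}{2}$ ($r = \frac{1}{2} \left(-5\right) = - \frac{5}{2} \approx -2.5$)
$1 r O{\left(2 \right)} 18 I = 1 \left(- \frac{5}{2}\right) \left(-5\right) 18 \cdot 6 = \left(- \frac{5}{2}\right) \left(-5\right) 108 = \frac{25}{2} \cdot 108 = 1350$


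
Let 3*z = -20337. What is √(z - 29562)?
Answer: I*√36341 ≈ 190.63*I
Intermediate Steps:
z = -6779 (z = (⅓)*(-20337) = -6779)
√(z - 29562) = √(-6779 - 29562) = √(-36341) = I*√36341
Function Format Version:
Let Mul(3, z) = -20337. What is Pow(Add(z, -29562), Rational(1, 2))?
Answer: Mul(I, Pow(36341, Rational(1, 2))) ≈ Mul(190.63, I)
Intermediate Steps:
z = -6779 (z = Mul(Rational(1, 3), -20337) = -6779)
Pow(Add(z, -29562), Rational(1, 2)) = Pow(Add(-6779, -29562), Rational(1, 2)) = Pow(-36341, Rational(1, 2)) = Mul(I, Pow(36341, Rational(1, 2)))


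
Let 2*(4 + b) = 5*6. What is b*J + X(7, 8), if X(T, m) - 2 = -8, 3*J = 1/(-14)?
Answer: -263/42 ≈ -6.2619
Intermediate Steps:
J = -1/42 (J = (1/3)/(-14) = (1/3)*(-1/14) = -1/42 ≈ -0.023810)
X(T, m) = -6 (X(T, m) = 2 - 8 = -6)
b = 11 (b = -4 + (5*6)/2 = -4 + (1/2)*30 = -4 + 15 = 11)
b*J + X(7, 8) = 11*(-1/42) - 6 = -11/42 - 6 = -263/42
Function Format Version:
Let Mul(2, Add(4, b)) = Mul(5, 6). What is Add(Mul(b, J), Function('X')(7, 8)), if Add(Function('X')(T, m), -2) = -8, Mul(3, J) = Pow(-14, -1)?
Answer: Rational(-263, 42) ≈ -6.2619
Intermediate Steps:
J = Rational(-1, 42) (J = Mul(Rational(1, 3), Pow(-14, -1)) = Mul(Rational(1, 3), Rational(-1, 14)) = Rational(-1, 42) ≈ -0.023810)
Function('X')(T, m) = -6 (Function('X')(T, m) = Add(2, -8) = -6)
b = 11 (b = Add(-4, Mul(Rational(1, 2), Mul(5, 6))) = Add(-4, Mul(Rational(1, 2), 30)) = Add(-4, 15) = 11)
Add(Mul(b, J), Function('X')(7, 8)) = Add(Mul(11, Rational(-1, 42)), -6) = Add(Rational(-11, 42), -6) = Rational(-263, 42)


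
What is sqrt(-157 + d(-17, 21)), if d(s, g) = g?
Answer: 2*I*sqrt(34) ≈ 11.662*I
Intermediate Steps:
sqrt(-157 + d(-17, 21)) = sqrt(-157 + 21) = sqrt(-136) = 2*I*sqrt(34)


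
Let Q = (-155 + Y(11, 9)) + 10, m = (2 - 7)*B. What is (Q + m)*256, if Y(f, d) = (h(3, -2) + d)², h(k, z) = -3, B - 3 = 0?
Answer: -31744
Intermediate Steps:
B = 3 (B = 3 + 0 = 3)
Y(f, d) = (-3 + d)²
m = -15 (m = (2 - 7)*3 = -5*3 = -15)
Q = -109 (Q = (-155 + (-3 + 9)²) + 10 = (-155 + 6²) + 10 = (-155 + 36) + 10 = -119 + 10 = -109)
(Q + m)*256 = (-109 - 15)*256 = -124*256 = -31744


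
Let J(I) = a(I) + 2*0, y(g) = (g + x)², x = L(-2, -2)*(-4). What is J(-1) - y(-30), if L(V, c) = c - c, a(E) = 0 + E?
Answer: -901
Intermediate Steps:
a(E) = E
L(V, c) = 0
x = 0 (x = 0*(-4) = 0)
y(g) = g² (y(g) = (g + 0)² = g²)
J(I) = I (J(I) = I + 2*0 = I + 0 = I)
J(-1) - y(-30) = -1 - 1*(-30)² = -1 - 1*900 = -1 - 900 = -901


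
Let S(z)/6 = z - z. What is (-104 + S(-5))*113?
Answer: -11752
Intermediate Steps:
S(z) = 0 (S(z) = 6*(z - z) = 6*0 = 0)
(-104 + S(-5))*113 = (-104 + 0)*113 = -104*113 = -11752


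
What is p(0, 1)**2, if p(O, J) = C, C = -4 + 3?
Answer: 1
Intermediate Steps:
C = -1
p(O, J) = -1
p(0, 1)**2 = (-1)**2 = 1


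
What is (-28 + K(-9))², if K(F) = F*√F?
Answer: 55 + 1512*I ≈ 55.0 + 1512.0*I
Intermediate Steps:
K(F) = F^(3/2)
(-28 + K(-9))² = (-28 + (-9)^(3/2))² = (-28 - 27*I)²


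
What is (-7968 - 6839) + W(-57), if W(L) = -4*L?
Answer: -14579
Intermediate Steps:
(-7968 - 6839) + W(-57) = (-7968 - 6839) - 4*(-57) = -14807 + 228 = -14579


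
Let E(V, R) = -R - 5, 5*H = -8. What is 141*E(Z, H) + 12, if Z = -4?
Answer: -2337/5 ≈ -467.40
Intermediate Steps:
H = -8/5 (H = (⅕)*(-8) = -8/5 ≈ -1.6000)
E(V, R) = -5 - R
141*E(Z, H) + 12 = 141*(-5 - 1*(-8/5)) + 12 = 141*(-5 + 8/5) + 12 = 141*(-17/5) + 12 = -2397/5 + 12 = -2337/5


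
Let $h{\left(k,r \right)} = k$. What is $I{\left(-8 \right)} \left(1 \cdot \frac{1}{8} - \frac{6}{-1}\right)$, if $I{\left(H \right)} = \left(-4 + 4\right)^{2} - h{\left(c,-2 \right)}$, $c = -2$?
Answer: $\frac{49}{4} \approx 12.25$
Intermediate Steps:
$I{\left(H \right)} = 2$ ($I{\left(H \right)} = \left(-4 + 4\right)^{2} - -2 = 0^{2} + 2 = 0 + 2 = 2$)
$I{\left(-8 \right)} \left(1 \cdot \frac{1}{8} - \frac{6}{-1}\right) = 2 \left(1 \cdot \frac{1}{8} - \frac{6}{-1}\right) = 2 \left(1 \cdot \frac{1}{8} - -6\right) = 2 \left(\frac{1}{8} + 6\right) = 2 \cdot \frac{49}{8} = \frac{49}{4}$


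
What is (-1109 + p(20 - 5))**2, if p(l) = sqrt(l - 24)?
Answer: 1229872 - 6654*I ≈ 1.2299e+6 - 6654.0*I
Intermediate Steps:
p(l) = sqrt(-24 + l)
(-1109 + p(20 - 5))**2 = (-1109 + sqrt(-24 + (20 - 5)))**2 = (-1109 + sqrt(-24 + 15))**2 = (-1109 + sqrt(-9))**2 = (-1109 + 3*I)**2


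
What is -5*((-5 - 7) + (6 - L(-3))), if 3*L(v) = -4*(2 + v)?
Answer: 110/3 ≈ 36.667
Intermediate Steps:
L(v) = -8/3 - 4*v/3 (L(v) = (-4*(2 + v))/3 = (-8 - 4*v)/3 = -8/3 - 4*v/3)
-5*((-5 - 7) + (6 - L(-3))) = -5*((-5 - 7) + (6 - (-8/3 - 4/3*(-3)))) = -5*(-12 + (6 - (-8/3 + 4))) = -5*(-12 + (6 - 1*4/3)) = -5*(-12 + (6 - 4/3)) = -5*(-12 + 14/3) = -5*(-22/3) = 110/3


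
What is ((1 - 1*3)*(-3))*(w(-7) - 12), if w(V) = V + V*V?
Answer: 180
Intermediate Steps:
w(V) = V + V²
((1 - 1*3)*(-3))*(w(-7) - 12) = ((1 - 1*3)*(-3))*(-7*(1 - 7) - 12) = ((1 - 3)*(-3))*(-7*(-6) - 12) = (-2*(-3))*(42 - 12) = 6*30 = 180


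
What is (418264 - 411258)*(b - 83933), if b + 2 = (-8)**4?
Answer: -559352034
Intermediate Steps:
b = 4094 (b = -2 + (-8)**4 = -2 + 4096 = 4094)
(418264 - 411258)*(b - 83933) = (418264 - 411258)*(4094 - 83933) = 7006*(-79839) = -559352034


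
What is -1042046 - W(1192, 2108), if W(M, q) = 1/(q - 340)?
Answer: -1842337329/1768 ≈ -1.0420e+6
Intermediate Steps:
W(M, q) = 1/(-340 + q)
-1042046 - W(1192, 2108) = -1042046 - 1/(-340 + 2108) = -1042046 - 1/1768 = -1842337329/1768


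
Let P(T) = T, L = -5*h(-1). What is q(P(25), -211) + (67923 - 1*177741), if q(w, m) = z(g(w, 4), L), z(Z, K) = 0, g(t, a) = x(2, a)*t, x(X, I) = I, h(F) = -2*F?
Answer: -109818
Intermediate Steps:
L = -10 (L = -(-10)*(-1) = -5*2 = -10)
g(t, a) = a*t
q(w, m) = 0
q(P(25), -211) + (67923 - 1*177741) = 0 + (67923 - 1*177741) = 0 + (67923 - 177741) = 0 - 109818 = -109818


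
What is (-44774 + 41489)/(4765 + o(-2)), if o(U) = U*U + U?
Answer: -1095/1589 ≈ -0.68911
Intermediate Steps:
o(U) = U + U² (o(U) = U² + U = U + U²)
(-44774 + 41489)/(4765 + o(-2)) = (-44774 + 41489)/(4765 - 2*(1 - 2)) = -3285/(4765 - 2*(-1)) = -3285/(4765 + 2) = -3285/4767 = -3285*1/4767 = -1095/1589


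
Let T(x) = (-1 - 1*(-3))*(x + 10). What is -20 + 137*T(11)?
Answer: 5734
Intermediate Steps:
T(x) = 20 + 2*x (T(x) = (-1 + 3)*(10 + x) = 2*(10 + x) = 20 + 2*x)
-20 + 137*T(11) = -20 + 137*(20 + 2*11) = -20 + 137*(20 + 22) = -20 + 137*42 = -20 + 5754 = 5734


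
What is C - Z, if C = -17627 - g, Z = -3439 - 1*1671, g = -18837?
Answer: 6320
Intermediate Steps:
Z = -5110 (Z = -3439 - 1671 = -5110)
C = 1210 (C = -17627 - 1*(-18837) = -17627 + 18837 = 1210)
C - Z = 1210 - 1*(-5110) = 1210 + 5110 = 6320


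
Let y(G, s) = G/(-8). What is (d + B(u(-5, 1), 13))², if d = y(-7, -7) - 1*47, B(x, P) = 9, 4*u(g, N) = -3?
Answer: 88209/64 ≈ 1378.3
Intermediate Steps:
y(G, s) = -G/8 (y(G, s) = G*(-⅛) = -G/8)
u(g, N) = -¾ (u(g, N) = (¼)*(-3) = -¾)
d = -369/8 (d = -⅛*(-7) - 1*47 = 7/8 - 47 = -369/8 ≈ -46.125)
(d + B(u(-5, 1), 13))² = (-369/8 + 9)² = (-297/8)² = 88209/64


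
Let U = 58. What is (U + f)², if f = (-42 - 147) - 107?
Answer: 56644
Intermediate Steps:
f = -296 (f = -189 - 107 = -296)
(U + f)² = (58 - 296)² = (-238)² = 56644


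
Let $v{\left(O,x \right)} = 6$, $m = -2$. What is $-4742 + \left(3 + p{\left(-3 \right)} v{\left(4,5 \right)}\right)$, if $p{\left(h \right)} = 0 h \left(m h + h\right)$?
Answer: $-4739$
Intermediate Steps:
$p{\left(h \right)} = 0$ ($p{\left(h \right)} = 0 h \left(- 2 h + h\right) = 0 \left(- h\right) = 0$)
$-4742 + \left(3 + p{\left(-3 \right)} v{\left(4,5 \right)}\right) = -4742 + \left(3 + 0 \cdot 6\right) = -4742 + \left(3 + 0\right) = -4742 + 3 = -4739$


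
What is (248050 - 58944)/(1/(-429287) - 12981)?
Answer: -40590373711/2786287274 ≈ -14.568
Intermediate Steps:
(248050 - 58944)/(1/(-429287) - 12981) = 189106/(-1/429287 - 12981) = 189106/(-5572574548/429287) = 189106*(-429287/5572574548) = -40590373711/2786287274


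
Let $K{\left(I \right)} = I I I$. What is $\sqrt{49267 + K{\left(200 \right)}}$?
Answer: $3 \sqrt{894363} \approx 2837.1$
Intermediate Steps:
$K{\left(I \right)} = I^{3}$ ($K{\left(I \right)} = I^{2} I = I^{3}$)
$\sqrt{49267 + K{\left(200 \right)}} = \sqrt{49267 + 200^{3}} = \sqrt{49267 + 8000000} = \sqrt{8049267} = 3 \sqrt{894363}$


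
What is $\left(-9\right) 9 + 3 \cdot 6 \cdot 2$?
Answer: $-45$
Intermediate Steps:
$\left(-9\right) 9 + 3 \cdot 6 \cdot 2 = -81 + 18 \cdot 2 = -81 + 36 = -45$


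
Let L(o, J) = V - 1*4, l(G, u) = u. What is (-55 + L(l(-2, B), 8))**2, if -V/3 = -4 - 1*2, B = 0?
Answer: 1681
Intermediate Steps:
V = 18 (V = -3*(-4 - 1*2) = -3*(-4 - 2) = -3*(-6) = 18)
L(o, J) = 14 (L(o, J) = 18 - 1*4 = 18 - 4 = 14)
(-55 + L(l(-2, B), 8))**2 = (-55 + 14)**2 = (-41)**2 = 1681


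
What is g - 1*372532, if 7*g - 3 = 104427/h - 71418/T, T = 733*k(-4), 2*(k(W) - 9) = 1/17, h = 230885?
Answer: -19355432275156574/51956282435 ≈ -3.7253e+5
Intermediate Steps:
k(W) = 307/34 (k(W) = 9 + (½)/17 = 9 + (½)*(1/17) = 9 + 1/34 = 307/34)
T = 225031/34 (T = 733*(307/34) = 225031/34 ≈ 6618.6)
g = -54467081154/51956282435 (g = 3/7 + (104427/230885 - 71418/225031/34)/7 = 3/7 + (104427*(1/230885) - 71418*34/225031)/7 = 3/7 + (104427/230885 - 2428212/225031)/7 = 3/7 + (⅐)*(-537138415383/51956282435) = 3/7 - 537138415383/363693977045 = -54467081154/51956282435 ≈ -1.0483)
g - 1*372532 = -54467081154/51956282435 - 1*372532 = -54467081154/51956282435 - 372532 = -19355432275156574/51956282435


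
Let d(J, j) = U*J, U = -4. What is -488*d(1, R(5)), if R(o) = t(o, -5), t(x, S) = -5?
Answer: 1952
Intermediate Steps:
R(o) = -5
d(J, j) = -4*J
-488*d(1, R(5)) = -(-1952) = -488*(-4) = 1952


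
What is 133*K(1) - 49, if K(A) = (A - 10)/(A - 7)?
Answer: 301/2 ≈ 150.50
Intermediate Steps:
K(A) = (-10 + A)/(-7 + A)
133*K(1) - 49 = 133*((-10 + 1)/(-7 + 1)) - 49 = 133*(-9/(-6)) - 49 = 133*(-1/6*(-9)) - 49 = 133*(3/2) - 49 = 399/2 - 49 = 301/2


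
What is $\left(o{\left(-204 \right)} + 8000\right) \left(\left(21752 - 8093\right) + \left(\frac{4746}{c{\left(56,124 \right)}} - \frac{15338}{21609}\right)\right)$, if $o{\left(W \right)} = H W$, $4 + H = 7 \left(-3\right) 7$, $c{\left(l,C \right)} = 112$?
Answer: $\frac{22976443992895}{43218} \approx 5.3164 \cdot 10^{8}$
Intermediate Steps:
$H = -151$ ($H = -4 + 7 \left(-3\right) 7 = -4 - 147 = -151$)
$o{\left(W \right)} = - 151 W$
$\left(o{\left(-204 \right)} + 8000\right) \left(\left(21752 - 8093\right) + \left(\frac{4746}{c{\left(56,124 \right)}} - \frac{15338}{21609}\right)\right) = \left(\left(-151\right) \left(-204\right) + 8000\right) \left(\left(21752 - 8093\right) + \left(\frac{4746}{112} - \frac{15338}{21609}\right)\right) = \left(30804 + 8000\right) \left(13659 + \left(4746 \cdot \frac{1}{112} - \frac{15338}{21609}\right)\right) = 38804 \left(13659 + \left(\frac{339}{8} - \frac{15338}{21609}\right)\right) = 38804 \left(13659 + \frac{7202747}{172872}\right) = 38804 \cdot \frac{2368461395}{172872} = \frac{22976443992895}{43218}$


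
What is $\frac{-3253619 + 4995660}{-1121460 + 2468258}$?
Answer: $\frac{1742041}{1346798} \approx 1.2935$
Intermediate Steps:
$\frac{-3253619 + 4995660}{-1121460 + 2468258} = \frac{1742041}{1346798}$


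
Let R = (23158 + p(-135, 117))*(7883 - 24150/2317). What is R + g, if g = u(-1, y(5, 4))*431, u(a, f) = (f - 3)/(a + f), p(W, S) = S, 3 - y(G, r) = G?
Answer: 181952304280/993 ≈ 1.8324e+8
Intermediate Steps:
y(G, r) = 3 - G
u(a, f) = (-3 + f)/(a + f)
g = 2155/3 (g = ((-3 + (3 - 1*5))/(-1 + (3 - 1*5)))*431 = ((-3 + (3 - 5))/(-1 + (3 - 5)))*431 = ((-3 - 2)/(-1 - 2))*431 = (-5/(-3))*431 = -⅓*(-5)*431 = (5/3)*431 = 2155/3 ≈ 718.33)
R = 60650530325/331 (R = (23158 + 117)*(7883 - 24150/2317) = 23275*(7883 - 24150*1/2317) = 23275*(7883 - 3450/331) = 23275*(2605823/331) = 60650530325/331 ≈ 1.8323e+8)
R + g = 60650530325/331 + 2155/3 = 181952304280/993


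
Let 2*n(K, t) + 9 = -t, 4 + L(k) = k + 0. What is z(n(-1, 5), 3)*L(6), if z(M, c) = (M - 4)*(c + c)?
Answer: -132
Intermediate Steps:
L(k) = -4 + k (L(k) = -4 + (k + 0) = -4 + k)
n(K, t) = -9/2 - t/2 (n(K, t) = -9/2 + (-t)/2 = -9/2 - t/2)
z(M, c) = 2*c*(-4 + M) (z(M, c) = (-4 + M)*(2*c) = 2*c*(-4 + M))
z(n(-1, 5), 3)*L(6) = (2*3*(-4 + (-9/2 - ½*5)))*(-4 + 6) = (2*3*(-4 + (-9/2 - 5/2)))*2 = (2*3*(-4 - 7))*2 = (2*3*(-11))*2 = -66*2 = -132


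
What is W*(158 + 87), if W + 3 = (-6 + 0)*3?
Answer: -5145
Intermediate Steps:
W = -21 (W = -3 + (-6 + 0)*3 = -3 - 6*3 = -3 - 18 = -21)
W*(158 + 87) = -21*(158 + 87) = -21*245 = -5145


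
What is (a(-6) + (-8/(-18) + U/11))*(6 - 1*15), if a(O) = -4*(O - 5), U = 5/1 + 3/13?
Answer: -57812/143 ≈ -404.28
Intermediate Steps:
U = 68/13 (U = 5*1 + 3*(1/13) = 5 + 3/13 = 68/13 ≈ 5.2308)
a(O) = 20 - 4*O (a(O) = -4*(-5 + O) = 20 - 4*O)
(a(-6) + (-8/(-18) + U/11))*(6 - 1*15) = ((20 - 4*(-6)) + (-8/(-18) + (68/13)/11))*(6 - 1*15) = ((20 + 24) + (-8*(-1/18) + (68/13)*(1/11)))*(6 - 15) = (44 + (4/9 + 68/143))*(-9) = (44 + 1184/1287)*(-9) = (57812/1287)*(-9) = -57812/143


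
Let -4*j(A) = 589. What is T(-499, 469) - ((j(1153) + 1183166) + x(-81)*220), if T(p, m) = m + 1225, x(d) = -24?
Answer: -4704179/4 ≈ -1.1760e+6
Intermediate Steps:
j(A) = -589/4 (j(A) = -¼*589 = -589/4)
T(p, m) = 1225 + m
T(-499, 469) - ((j(1153) + 1183166) + x(-81)*220) = (1225 + 469) - ((-589/4 + 1183166) - 24*220) = 1694 - (4732075/4 - 5280) = 1694 - 1*4710955/4 = 1694 - 4710955/4 = -4704179/4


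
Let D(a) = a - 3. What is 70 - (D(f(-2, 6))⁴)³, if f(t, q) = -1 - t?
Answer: -4026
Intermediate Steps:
D(a) = -3 + a
70 - (D(f(-2, 6))⁴)³ = 70 - ((-3 + (-1 - 1*(-2)))⁴)³ = 70 - ((-3 + (-1 + 2))⁴)³ = 70 - ((-3 + 1)⁴)³ = 70 - ((-2)⁴)³ = 70 - 1*16³ = 70 - 1*4096 = 70 - 4096 = -4026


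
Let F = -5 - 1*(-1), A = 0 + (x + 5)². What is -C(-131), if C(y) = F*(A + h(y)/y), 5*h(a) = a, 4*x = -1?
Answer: 1821/20 ≈ 91.050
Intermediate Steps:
x = -¼ (x = (¼)*(-1) = -¼ ≈ -0.25000)
h(a) = a/5
A = 361/16 (A = 0 + (-¼ + 5)² = 0 + (19/4)² = 0 + 361/16 = 361/16 ≈ 22.563)
F = -4 (F = -5 + 1 = -4)
C(y) = -1821/20 (C(y) = -4*(361/16 + (y/5)/y) = -4*(361/16 + ⅕) = -4*1821/80 = -1821/20)
-C(-131) = -1*(-1821/20) = 1821/20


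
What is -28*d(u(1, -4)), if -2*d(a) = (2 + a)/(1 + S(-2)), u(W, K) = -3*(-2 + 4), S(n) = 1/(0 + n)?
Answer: -112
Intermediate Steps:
S(n) = 1/n
u(W, K) = -6 (u(W, K) = -3*2 = -6)
d(a) = -2 - a (d(a) = -(2 + a)/(2*(1 + 1/(-2))) = -(2 + a)/(2*(1 - 1/2)) = -(2 + a)/(2*1/2) = -(2 + a)*2/2 = -(4 + 2*a)/2 = -2 - a)
-28*d(u(1, -4)) = -28*(-2 - 1*(-6)) = -28*(-2 + 6) = -28*4 = -112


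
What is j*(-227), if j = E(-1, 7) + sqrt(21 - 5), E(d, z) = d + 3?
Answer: -1362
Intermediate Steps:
E(d, z) = 3 + d
j = 6 (j = (3 - 1) + sqrt(21 - 5) = 2 + sqrt(16) = 2 + 4 = 6)
j*(-227) = 6*(-227) = -1362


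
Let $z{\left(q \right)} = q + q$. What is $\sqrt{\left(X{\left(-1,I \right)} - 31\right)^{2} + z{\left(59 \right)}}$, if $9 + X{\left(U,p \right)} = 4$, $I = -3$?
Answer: $\sqrt{1414} \approx 37.603$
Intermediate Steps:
$X{\left(U,p \right)} = -5$ ($X{\left(U,p \right)} = -9 + 4 = -5$)
$z{\left(q \right)} = 2 q$
$\sqrt{\left(X{\left(-1,I \right)} - 31\right)^{2} + z{\left(59 \right)}} = \sqrt{\left(-5 - 31\right)^{2} + 2 \cdot 59} = \sqrt{\left(-5 - 31\right)^{2} + 118} = \sqrt{\left(-36\right)^{2} + 118} = \sqrt{1296 + 118} = \sqrt{1414}$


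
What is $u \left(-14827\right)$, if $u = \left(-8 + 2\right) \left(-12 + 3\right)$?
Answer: $-800658$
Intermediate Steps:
$u = 54$ ($u = \left(-6\right) \left(-9\right) = 54$)
$u \left(-14827\right) = 54 \left(-14827\right) = -800658$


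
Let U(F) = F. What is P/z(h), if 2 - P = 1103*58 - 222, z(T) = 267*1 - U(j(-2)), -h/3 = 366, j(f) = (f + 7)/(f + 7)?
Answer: -31875/133 ≈ -239.66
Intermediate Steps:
j(f) = 1 (j(f) = (7 + f)/(7 + f) = 1)
h = -1098 (h = -3*366 = -1098)
z(T) = 266 (z(T) = 267*1 - 1*1 = 267 - 1 = 266)
P = -63750 (P = 2 - (1103*58 - 222) = 2 - (63974 - 222) = 2 - 1*63752 = 2 - 63752 = -63750)
P/z(h) = -63750/266 = -63750*1/266 = -31875/133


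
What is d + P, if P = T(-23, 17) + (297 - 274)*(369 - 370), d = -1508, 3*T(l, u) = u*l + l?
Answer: -1669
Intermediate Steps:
T(l, u) = l/3 + l*u/3 (T(l, u) = (u*l + l)/3 = (l*u + l)/3 = (l + l*u)/3 = l/3 + l*u/3)
P = -161 (P = (1/3)*(-23)*(1 + 17) + (297 - 274)*(369 - 370) = (1/3)*(-23)*18 + 23*(-1) = -138 - 23 = -161)
d + P = -1508 - 161 = -1669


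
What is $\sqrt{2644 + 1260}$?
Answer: $8 \sqrt{61} \approx 62.482$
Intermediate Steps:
$\sqrt{2644 + 1260} = \sqrt{3904} = 8 \sqrt{61}$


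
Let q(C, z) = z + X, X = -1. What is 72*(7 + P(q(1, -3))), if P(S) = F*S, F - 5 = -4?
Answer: 216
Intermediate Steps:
F = 1 (F = 5 - 4 = 1)
q(C, z) = -1 + z (q(C, z) = z - 1 = -1 + z)
P(S) = S (P(S) = 1*S = S)
72*(7 + P(q(1, -3))) = 72*(7 + (-1 - 3)) = 72*(7 - 4) = 72*3 = 216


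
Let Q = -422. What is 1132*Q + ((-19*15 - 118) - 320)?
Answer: -478427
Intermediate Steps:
1132*Q + ((-19*15 - 118) - 320) = 1132*(-422) + ((-19*15 - 118) - 320) = -477704 + ((-285 - 118) - 320) = -477704 + (-403 - 320) = -477704 - 723 = -478427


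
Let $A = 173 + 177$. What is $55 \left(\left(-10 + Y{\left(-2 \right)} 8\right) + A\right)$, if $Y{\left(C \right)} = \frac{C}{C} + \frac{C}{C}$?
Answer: $19580$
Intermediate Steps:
$A = 350$
$Y{\left(C \right)} = 2$ ($Y{\left(C \right)} = 1 + 1 = 2$)
$55 \left(\left(-10 + Y{\left(-2 \right)} 8\right) + A\right) = 55 \left(\left(-10 + 2 \cdot 8\right) + 350\right) = 55 \left(\left(-10 + 16\right) + 350\right) = 55 \left(6 + 350\right) = 55 \cdot 356 = 19580$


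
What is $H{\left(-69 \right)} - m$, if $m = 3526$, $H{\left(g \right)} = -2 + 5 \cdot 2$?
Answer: $-3518$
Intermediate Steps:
$H{\left(g \right)} = 8$ ($H{\left(g \right)} = -2 + 10 = 8$)
$H{\left(-69 \right)} - m = 8 - 3526 = -3518$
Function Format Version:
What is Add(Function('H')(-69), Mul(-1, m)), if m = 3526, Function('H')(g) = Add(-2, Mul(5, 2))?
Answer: -3518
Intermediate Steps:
Function('H')(g) = 8 (Function('H')(g) = Add(-2, 10) = 8)
Add(Function('H')(-69), Mul(-1, m)) = Add(8, Mul(-1, 3526)) = Add(8, -3526) = -3518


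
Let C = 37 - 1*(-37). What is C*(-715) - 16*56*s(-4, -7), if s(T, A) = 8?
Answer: -60078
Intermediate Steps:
C = 74 (C = 37 + 37 = 74)
C*(-715) - 16*56*s(-4, -7) = 74*(-715) - 16*56*8 = -52910 - 896*8 = -52910 - 1*7168 = -52910 - 7168 = -60078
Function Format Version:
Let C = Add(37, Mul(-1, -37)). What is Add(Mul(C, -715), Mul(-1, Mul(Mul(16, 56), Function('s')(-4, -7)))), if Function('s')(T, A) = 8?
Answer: -60078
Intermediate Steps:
C = 74 (C = Add(37, 37) = 74)
Add(Mul(C, -715), Mul(-1, Mul(Mul(16, 56), Function('s')(-4, -7)))) = Add(Mul(74, -715), Mul(-1, Mul(Mul(16, 56), 8))) = Add(-52910, Mul(-1, Mul(896, 8))) = Add(-52910, Mul(-1, 7168)) = Add(-52910, -7168) = -60078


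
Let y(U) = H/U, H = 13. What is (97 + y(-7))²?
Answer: 443556/49 ≈ 9052.2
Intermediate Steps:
y(U) = 13/U
(97 + y(-7))² = (97 + 13/(-7))² = (97 + 13*(-⅐))² = (97 - 13/7)² = (666/7)² = 443556/49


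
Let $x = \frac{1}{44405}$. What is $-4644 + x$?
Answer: $- \frac{206216819}{44405} \approx -4644.0$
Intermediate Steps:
$x = \frac{1}{44405} \approx 2.252 \cdot 10^{-5}$
$-4644 + x = -4644 + \frac{1}{44405} = - \frac{206216819}{44405}$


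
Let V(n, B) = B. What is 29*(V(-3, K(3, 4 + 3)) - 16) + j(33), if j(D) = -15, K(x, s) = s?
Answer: -276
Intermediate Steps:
29*(V(-3, K(3, 4 + 3)) - 16) + j(33) = 29*((4 + 3) - 16) - 15 = 29*(7 - 16) - 15 = 29*(-9) - 15 = -261 - 15 = -276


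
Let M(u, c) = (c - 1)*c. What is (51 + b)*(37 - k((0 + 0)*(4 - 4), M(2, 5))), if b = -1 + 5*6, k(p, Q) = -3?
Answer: 3200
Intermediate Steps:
M(u, c) = c*(-1 + c) (M(u, c) = (-1 + c)*c = c*(-1 + c))
b = 29 (b = -1 + 30 = 29)
(51 + b)*(37 - k((0 + 0)*(4 - 4), M(2, 5))) = (51 + 29)*(37 - 1*(-3)) = 80*(37 + 3) = 80*40 = 3200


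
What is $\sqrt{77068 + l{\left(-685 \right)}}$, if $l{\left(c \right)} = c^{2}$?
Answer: $\sqrt{546293} \approx 739.12$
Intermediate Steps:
$\sqrt{77068 + l{\left(-685 \right)}} = \sqrt{77068 + \left(-685\right)^{2}} = \sqrt{77068 + 469225} = \sqrt{546293}$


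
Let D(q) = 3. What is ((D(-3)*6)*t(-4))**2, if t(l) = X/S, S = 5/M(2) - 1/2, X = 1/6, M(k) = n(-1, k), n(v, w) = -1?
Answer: 36/121 ≈ 0.29752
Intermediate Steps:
M(k) = -1
X = 1/6 ≈ 0.16667
S = -11/2 (S = 5/(-1) - 1/2 = 5*(-1) - 1*1/2 = -5 - 1/2 = -11/2 ≈ -5.5000)
t(l) = -1/33 (t(l) = 1/(6*(-11/2)) = (1/6)*(-2/11) = -1/33)
((D(-3)*6)*t(-4))**2 = ((3*6)*(-1/33))**2 = (18*(-1/33))**2 = (-6/11)**2 = 36/121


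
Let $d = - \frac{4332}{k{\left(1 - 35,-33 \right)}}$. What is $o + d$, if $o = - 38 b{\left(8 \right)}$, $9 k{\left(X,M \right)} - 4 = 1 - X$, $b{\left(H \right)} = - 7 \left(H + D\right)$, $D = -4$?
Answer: $\frac{836}{13} \approx 64.308$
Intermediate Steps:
$b{\left(H \right)} = 28 - 7 H$ ($b{\left(H \right)} = - 7 \left(H - 4\right) = - 7 \left(-4 + H\right) = 28 - 7 H$)
$k{\left(X,M \right)} = \frac{5}{9} - \frac{X}{9}$ ($k{\left(X,M \right)} = \frac{4}{9} + \frac{1 - X}{9} = \frac{4}{9} - \left(- \frac{1}{9} + \frac{X}{9}\right) = \frac{5}{9} - \frac{X}{9}$)
$d = - \frac{12996}{13}$ ($d = - \frac{4332}{\frac{5}{9} - \frac{1 - 35}{9}} = - \frac{4332}{\frac{5}{9} - - \frac{34}{9}} = - \frac{4332}{\frac{5}{9} + \frac{34}{9}} = - \frac{4332}{\frac{13}{3}} = \left(-4332\right) \frac{3}{13} = - \frac{12996}{13} \approx -999.69$)
$o = 1064$ ($o = - 38 \left(28 - 56\right) = \left(-38\right) \left(-28\right) = 1064$)
$o + d = 1064 - \frac{12996}{13} = \frac{836}{13}$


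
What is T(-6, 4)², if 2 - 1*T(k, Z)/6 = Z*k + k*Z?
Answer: 90000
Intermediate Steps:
T(k, Z) = 12 - 12*Z*k (T(k, Z) = 12 - 6*(Z*k + k*Z) = 12 - 6*(Z*k + Z*k) = 12 - 12*Z*k)
T(-6, 4)² = (12 - 12*4*(-6))² = (12 + 288)² = 300² = 90000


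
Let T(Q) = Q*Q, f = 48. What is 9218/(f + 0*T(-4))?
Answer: 4609/24 ≈ 192.04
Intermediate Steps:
T(Q) = Q²
9218/(f + 0*T(-4)) = 9218/(48 + 0*(-4)²) = 9218/(48 + 0*16) = 9218/(48 + 0) = 9218/48 = 9218*(1/48) = 4609/24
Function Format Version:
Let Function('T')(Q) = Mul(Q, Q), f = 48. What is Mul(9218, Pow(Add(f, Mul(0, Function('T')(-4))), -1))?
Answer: Rational(4609, 24) ≈ 192.04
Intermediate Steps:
Function('T')(Q) = Pow(Q, 2)
Mul(9218, Pow(Add(f, Mul(0, Function('T')(-4))), -1)) = Mul(9218, Pow(Add(48, Mul(0, Pow(-4, 2))), -1)) = Mul(9218, Pow(Add(48, Mul(0, 16)), -1)) = Mul(9218, Pow(Add(48, 0), -1)) = Mul(9218, Pow(48, -1)) = Mul(9218, Rational(1, 48)) = Rational(4609, 24)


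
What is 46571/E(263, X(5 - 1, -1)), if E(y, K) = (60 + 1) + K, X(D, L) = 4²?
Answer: 6653/11 ≈ 604.82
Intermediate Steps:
X(D, L) = 16
E(y, K) = 61 + K
46571/E(263, X(5 - 1, -1)) = 46571/(61 + 16) = 46571/77 = 46571*(1/77) = 6653/11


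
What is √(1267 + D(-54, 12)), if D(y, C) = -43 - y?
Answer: 3*√142 ≈ 35.749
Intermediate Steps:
√(1267 + D(-54, 12)) = √(1267 + (-43 - 1*(-54))) = √(1267 + (-43 + 54)) = √(1267 + 11) = √1278 = 3*√142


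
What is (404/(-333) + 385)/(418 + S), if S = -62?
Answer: 127801/118548 ≈ 1.0781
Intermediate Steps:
(404/(-333) + 385)/(418 + S) = (404/(-333) + 385)/(418 - 62) = (404*(-1/333) + 385)/356 = (-404/333 + 385)*(1/356) = (127801/333)*(1/356) = 127801/118548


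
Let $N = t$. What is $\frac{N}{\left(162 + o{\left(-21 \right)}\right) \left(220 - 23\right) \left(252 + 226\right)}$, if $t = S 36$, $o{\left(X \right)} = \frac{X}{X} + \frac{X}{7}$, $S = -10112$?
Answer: $- \frac{5688}{235415} \approx -0.024162$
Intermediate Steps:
$o{\left(X \right)} = 1 + \frac{X}{7}$ ($o{\left(X \right)} = 1 + X \frac{1}{7} = 1 + \frac{X}{7}$)
$t = -364032$ ($t = \left(-10112\right) 36 = -364032$)
$N = -364032$
$\frac{N}{\left(162 + o{\left(-21 \right)}\right) \left(220 - 23\right) \left(252 + 226\right)} = - \frac{364032}{\left(162 + \left(1 + \frac{1}{7} \left(-21\right)\right)\right) \left(220 - 23\right) \left(252 + 226\right)} = - \frac{364032}{\left(162 + \left(1 - 3\right)\right) 197 \cdot 478} = - \frac{364032}{\left(162 - 2\right) 94166} = - \frac{364032}{160 \cdot 94166} = - \frac{364032}{15066560} = \left(-364032\right) \frac{1}{15066560} = - \frac{5688}{235415}$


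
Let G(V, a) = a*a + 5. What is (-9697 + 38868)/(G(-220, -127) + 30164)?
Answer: 29171/46298 ≈ 0.63007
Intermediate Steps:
G(V, a) = 5 + a² (G(V, a) = a² + 5 = 5 + a²)
(-9697 + 38868)/(G(-220, -127) + 30164) = (-9697 + 38868)/((5 + (-127)²) + 30164) = 29171/((5 + 16129) + 30164) = 29171/(16134 + 30164) = 29171/46298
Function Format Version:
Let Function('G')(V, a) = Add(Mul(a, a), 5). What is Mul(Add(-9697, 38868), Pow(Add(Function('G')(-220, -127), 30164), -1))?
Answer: Rational(29171, 46298) ≈ 0.63007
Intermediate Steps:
Function('G')(V, a) = Add(5, Pow(a, 2)) (Function('G')(V, a) = Add(Pow(a, 2), 5) = Add(5, Pow(a, 2)))
Mul(Add(-9697, 38868), Pow(Add(Function('G')(-220, -127), 30164), -1)) = Mul(Add(-9697, 38868), Pow(Add(Add(5, Pow(-127, 2)), 30164), -1)) = Mul(29171, Pow(Add(Add(5, 16129), 30164), -1)) = Mul(29171, Pow(Add(16134, 30164), -1)) = Mul(29171, Pow(46298, -1)) = Mul(29171, Rational(1, 46298)) = Rational(29171, 46298)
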